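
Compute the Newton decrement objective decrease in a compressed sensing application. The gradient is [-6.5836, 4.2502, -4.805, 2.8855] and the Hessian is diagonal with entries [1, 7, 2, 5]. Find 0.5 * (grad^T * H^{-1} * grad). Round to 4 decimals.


Step 1: H is diagonal, so H^(-1) * g = [-6.5836, 0.6072, -2.4025, 0.5771].
Step 2: g^T H^(-1) g = sum_i g_i^2 / H_ii
  = (-6.5836)^2/1 + (4.2502)^2/7 + (-4.805)^2/2 + (2.8855)^2/5
  = 43.3438 + 2.5806 + 11.544 + 1.6652 = 59.1336
Step 3: Objective decrease = 0.5 * g^T H^(-1) g = 29.5668


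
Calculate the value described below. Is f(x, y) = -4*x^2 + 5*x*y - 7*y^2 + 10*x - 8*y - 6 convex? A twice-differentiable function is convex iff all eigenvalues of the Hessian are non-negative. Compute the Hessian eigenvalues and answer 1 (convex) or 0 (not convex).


The Hessian of f(x,y) = -4*x^2 + 5*x*y - 7*y^2 + 10*x - 8*y - 6 is:
H = [[-8, 5], [5, -14]]
Trace = -8 - 14 = -22
Determinant = -8*-14 - (5)^2 = 87
Discriminant = (-22)^2 - 4*87 = 136.0
Eigenvalues: lambda_1 = -16.831, lambda_2 = -5.169
The function is not convex.

0


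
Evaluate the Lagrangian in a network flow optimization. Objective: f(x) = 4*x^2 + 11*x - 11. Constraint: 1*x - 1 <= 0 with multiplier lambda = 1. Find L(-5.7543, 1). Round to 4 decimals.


Step 1: Evaluate f(x).
f(-5.7543) = 4*(-5.7543)^2 + 11*(-5.7543) - 11 = 58.1506
Step 2: Evaluate g(x).
g(-5.7543) = 1*-5.7543 - 1 = -6.7543
Step 3: Compute Lagrangian.
L = 58.1506 + 1*-6.7543 = 51.3963


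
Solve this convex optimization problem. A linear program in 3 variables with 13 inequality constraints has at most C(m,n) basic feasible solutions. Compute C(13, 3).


Each vertex corresponds to some choice of n active constraints out of m, so the number of vertices is at most C(m, n) = m! / (n!(m-n)!).
m = 13, n = 3
Numerator: 13 * 12 * 11
Denominator: 3! = 6
C(13, 3) = 286


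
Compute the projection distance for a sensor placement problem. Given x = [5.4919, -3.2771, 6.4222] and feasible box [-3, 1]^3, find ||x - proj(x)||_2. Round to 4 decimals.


Project each component onto [-3, 1].
clip(5.4919) = 1.0, clip(-3.2771) = -3.0, clip(6.4222) = 1.0
Projection = [1.0, -3.0, 1.0]
Squared diffs: [20.1772, 0.0768, 29.4003]
Distance = sqrt(49.6543) = 7.0466


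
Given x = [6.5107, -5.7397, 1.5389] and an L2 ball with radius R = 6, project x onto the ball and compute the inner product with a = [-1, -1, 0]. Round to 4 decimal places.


Step 1: Compute ||x|| (intermediates to 6 decimals).
||x|| = sqrt(6.5107^2 + (-5.7397)^2 + 1.5389^2) = 8.81485
Step 2: Project.
Since ||x|| > R, scale = R/||x|| = 6/8.81485 = 0.68067, proj(x) = scale * x
proj(x) = [4.431638, -3.906842, 1.047483]
Step 3: Dot product.
a^T * proj(x) = -1*4.431638 - 1*(-3.906842) + 0*1.047483 = -0.5248


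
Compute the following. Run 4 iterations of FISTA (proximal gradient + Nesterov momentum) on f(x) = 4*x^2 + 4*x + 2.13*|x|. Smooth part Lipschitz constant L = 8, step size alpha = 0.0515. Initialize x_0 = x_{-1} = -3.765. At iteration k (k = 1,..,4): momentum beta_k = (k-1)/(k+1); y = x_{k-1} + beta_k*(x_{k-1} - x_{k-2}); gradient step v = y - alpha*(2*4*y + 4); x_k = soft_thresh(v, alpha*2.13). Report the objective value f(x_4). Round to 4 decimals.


FISTA on f(x) = 4*x^2 + 4*x + 2.13*|x|
L = 8, alpha = 0.0515
Iteration 1: beta = 0.0, y = -3.765 + 0.0*(-3.765 + 3.765) = -3.765
  grad(y) = -26.12, v = y - alpha*grad = -2.4198
  prox(v) = soft_thresh(-2.4198, 0.1097) = -2.3101
Iteration 2: beta = 0.3333, y = -2.3101 + 0.3333*(-2.3101 + 3.765) = -1.8252
  grad(y) = -10.6013, v = y - alpha*grad = -1.2792
  prox(v) = soft_thresh(-1.2792, 0.1097) = -1.1695
Iteration 3: beta = 0.5, y = -1.1695 + 0.5*(-1.1695 + 2.3101) = -0.5992
  grad(y) = -0.7935, v = y - alpha*grad = -0.5583
  prox(v) = soft_thresh(-0.5583, 0.1097) = -0.4486
Iteration 4: beta = 0.6, y = -0.4486 + 0.6*(-0.4486 + 1.1695) = -0.0161
  grad(y) = 3.8712, v = y - alpha*grad = -0.2155
  prox(v) = soft_thresh(-0.2155, 0.1097) = -0.1058
f(x_4) = 4*(-0.1058)^2 + 4*(-0.1058) + 2.13*|-0.1058| = -0.153


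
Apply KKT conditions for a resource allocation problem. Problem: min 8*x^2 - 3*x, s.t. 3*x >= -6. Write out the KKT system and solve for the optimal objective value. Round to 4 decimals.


Step 1: Try lambda = 0 (constraint inactive).
Stationarity: 2*8*x - 3 = 0
x* = 3/(2*8) = 0.1875
Check constraint: 3*0.1875 = 0.5625 >= -6 -- satisfied.
Step 2: Compute optimal value.
f(x*) = 8*0.1875^2 - 3*0.1875 = -0.2813


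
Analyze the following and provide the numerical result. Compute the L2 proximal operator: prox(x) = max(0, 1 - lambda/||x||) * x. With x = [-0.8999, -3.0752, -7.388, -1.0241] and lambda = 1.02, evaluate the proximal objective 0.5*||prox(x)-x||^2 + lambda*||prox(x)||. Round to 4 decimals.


Step 1: Compute ||x||.
||x|| = 8.1178
Step 2: Compute scaling factor.
scale = max(0, 1 - 1.02/8.1178) = 0.8743
Step 3: prox(x) = [-0.7868, -2.6888, -6.4597, -0.8954]
||prox(x)|| = 7.0978
Step 4: Proximal objective.
0.5*||prox-x||^2 = 0.5202
lambda*||prox|| = 7.2398
Total = 7.7599


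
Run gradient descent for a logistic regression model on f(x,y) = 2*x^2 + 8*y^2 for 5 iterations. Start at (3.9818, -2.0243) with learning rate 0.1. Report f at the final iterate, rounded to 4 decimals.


Gradient descent on f(x,y) = 2*x^2 + 8*y^2.
Starting point: (3.9818, -2.0243), alpha = 0.1
Step 1: grad_x = 2*2*3.9818 = 15.9272, grad_y = 2*8*-2.0243 = -32.3888
  x_1 = 3.9818 - 0.1*15.9272 = 2.3891
  y_1 = -2.0243 - 0.1*-32.3888 = 1.2146
Step 2: grad_x = 2*2*2.3891 = 9.5563, grad_y = 2*8*1.2146 = 19.4333
  x_2 = 2.3891 - 0.1*9.5563 = 1.4334
  y_2 = 1.2146 - 0.1*19.4333 = -0.7287
Step 3: grad_x = 2*2*1.4334 = 5.7338, grad_y = 2*8*-0.7287 = -11.66
  x_3 = 1.4334 - 0.1*5.7338 = 0.8601
  y_3 = -0.7287 - 0.1*-11.66 = 0.4372
Step 4: grad_x = 2*2*0.8601 = 3.4403, grad_y = 2*8*0.4372 = 6.996
  x_4 = 0.8601 - 0.1*3.4403 = 0.516
  y_4 = 0.4372 - 0.1*6.996 = -0.2623
Step 5: grad_x = 2*2*0.516 = 2.0642, grad_y = 2*8*-0.2623 = -4.1976
  x_5 = 0.516 - 0.1*2.0642 = 0.3096
  y_5 = -0.2623 - 0.1*-4.1976 = 0.1574
f(0.3096, 0.1574) = 2*0.3096^2 + 8*0.1574^2 = 0.39


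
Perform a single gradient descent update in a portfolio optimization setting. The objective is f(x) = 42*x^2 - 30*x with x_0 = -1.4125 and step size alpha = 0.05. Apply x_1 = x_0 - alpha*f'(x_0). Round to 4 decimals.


We compute the gradient at x_0 and apply the update.
f'(x) = 84*x - 30
f'(-1.4125) = 84*-1.4125 - 30 = -148.65
x_1 = -1.4125 - 0.05*-148.65 = 6.02


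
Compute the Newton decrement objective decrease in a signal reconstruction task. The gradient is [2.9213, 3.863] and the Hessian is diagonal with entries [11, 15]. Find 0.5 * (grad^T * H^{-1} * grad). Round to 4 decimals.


Step 1: H is diagonal, so H^(-1) * g = [0.2656, 0.2575].
Step 2: g^T H^(-1) g = sum_i g_i^2 / H_ii
  = (2.9213)^2/11 + (3.863)^2/15
  = 0.7758 + 0.9949 = 1.7707
Step 3: Objective decrease = 0.5 * g^T H^(-1) g = 0.8853


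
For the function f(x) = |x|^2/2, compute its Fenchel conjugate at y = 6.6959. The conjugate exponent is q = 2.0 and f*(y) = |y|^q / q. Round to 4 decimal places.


The conjugate exponent q satisfies 1/p + 1/q = 1.
p = 2, so q = 2/(2 - 1) = 2.0
|y|^q = 6.6959^2.0 = 44.8351
f*(6.6959) = 44.8351 / 2.0 = 22.4175


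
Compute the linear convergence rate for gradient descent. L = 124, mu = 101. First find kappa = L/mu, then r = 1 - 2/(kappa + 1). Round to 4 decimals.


Step 1: Compute the condition number.
kappa = L/mu = 124/101 = 1.2277
Step 2: Compute the convergence rate.
r = 1 - 2/(kappa + 1) = 1 - 2*mu/(L + mu) = (L - mu)/(L + mu) = 23/225 = 0.1022


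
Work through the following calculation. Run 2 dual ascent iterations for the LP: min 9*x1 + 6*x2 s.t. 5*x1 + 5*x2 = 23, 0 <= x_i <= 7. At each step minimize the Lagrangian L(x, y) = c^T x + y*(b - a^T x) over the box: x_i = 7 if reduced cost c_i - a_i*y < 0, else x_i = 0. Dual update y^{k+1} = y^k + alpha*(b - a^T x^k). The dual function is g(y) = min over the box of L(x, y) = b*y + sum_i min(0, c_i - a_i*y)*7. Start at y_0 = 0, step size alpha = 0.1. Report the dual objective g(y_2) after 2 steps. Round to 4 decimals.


Dual ascent for LP: min 9*x1 + 6*x2, 5*x1 + 5*x2 = 23, 0 <= x_i <= 7
Step 1: y^k = 0.0, reduced costs: (9.0, 6.0)
  x^k = (0.0, 0.0), subgradient = b - a^T x = 23.0
  y^{k+1} = 0.0 + 0.1*23.0 = 2.3
Step 2: y^k = 2.3, reduced costs: (-2.5, -5.5)
  x^k = (7.0, 7.0), subgradient = b - a^T x = -47.0
  y^{k+1} = 2.3 + 0.1*-47.0 = -2.4
Dual objective at y_2 = -2.4: reduced costs (21.0, 18.0), box minimizer x = (0.0, 0.0)
g(y_2) = b*y + (c1 - a1*y)*x1 + (c2 - a2*y)*x2 = 23*(-2.4) + 21.0*0.0 + 18.0*0.0 = -55.2 + 0.0 + 0.0 = -55.2


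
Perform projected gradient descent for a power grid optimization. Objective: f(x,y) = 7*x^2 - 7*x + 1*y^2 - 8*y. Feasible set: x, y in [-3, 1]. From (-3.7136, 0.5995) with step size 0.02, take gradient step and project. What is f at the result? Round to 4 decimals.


Step 1: Compute gradient at (-3.7136, 0.5995).
grad_x = 2*7*-3.7136 - 7 = -58.9904
grad_y = 2*1*0.5995 - 8 = -6.801
Step 2: Gradient step.
x_raw = -3.7136 - 0.02*-58.9904 = -2.5338
y_raw = 0.5995 - 0.02*-6.801 = 0.7355
Step 3: Project onto [-3, 1].
x_proj = clip(-2.5338) = -2.5338
y_proj = clip(0.7355) = 0.7355
Step 4: Evaluate f.
f(-2.5338, 0.7355) = 57.3341


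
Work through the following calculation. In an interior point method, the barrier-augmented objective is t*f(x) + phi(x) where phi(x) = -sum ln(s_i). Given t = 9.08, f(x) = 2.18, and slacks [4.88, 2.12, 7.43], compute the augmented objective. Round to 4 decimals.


Step 1: Compute log-barrier.
ln values: [1.5851, 0.7514, 2.0055]
phi = -(1.5851 + 0.7514 + 2.0055) = -4.3421
Step 2: Compute augmented objective.
t*f(x) = 9.08*2.18 = 19.7944
Total = 19.7944 - 4.3421 = 15.4523


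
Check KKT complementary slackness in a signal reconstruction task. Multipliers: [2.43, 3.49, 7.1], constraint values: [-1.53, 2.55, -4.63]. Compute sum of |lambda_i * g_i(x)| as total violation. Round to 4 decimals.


KKT complementary slackness check:
lambda_1 * g_1 = 2.43 * -1.53 = -3.7179
lambda_2 * g_2 = 3.49 * 2.55 = 8.8995
lambda_3 * g_3 = 7.1 * -4.63 = -32.873
Total violation = 3.7179 + 8.8995 + 32.873 = 45.4904


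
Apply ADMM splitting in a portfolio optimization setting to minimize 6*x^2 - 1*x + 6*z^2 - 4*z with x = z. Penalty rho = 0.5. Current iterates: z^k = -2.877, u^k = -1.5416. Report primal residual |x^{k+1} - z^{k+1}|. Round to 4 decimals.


ADMM iteration with rho = 0.5, z^k = -2.877, u^k = -1.5416
Step 1: x-update.
Minimize 6*x^2 - 1*x + (0.5/2)*(x + 2.877 - 1.5416)^2
FOC: (2*6 + 0.5)*x = 1 + 0.5*(-2.877 + 1.5416)
x^{k+1} = 0.0266
Step 2: z-update.
Minimize 6*z^2 - 4*z + (0.5/2)*(0.0266 - z - 1.5416)^2
FOC: (2*6 + 0.5)*z = 4 + 0.5*(0.0266 - 1.5416)
z^{k+1} = 0.2594
Step 3: u-update.
u^{k+1} = -1.5416 + 0.0266 - 0.2594 = -1.7744
Step 4: Primal residual = |0.0266 - 0.2594| = 0.2328


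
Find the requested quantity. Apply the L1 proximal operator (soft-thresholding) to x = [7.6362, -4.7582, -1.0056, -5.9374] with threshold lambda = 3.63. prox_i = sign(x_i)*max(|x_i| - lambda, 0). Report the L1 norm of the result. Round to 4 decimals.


Soft-thresholding with lambda = 3.63:
prox(7.6362) = sign(7.6362)*max(|7.6362| - 3.63, 0) = 4.0062
prox(-4.7582) = sign(-4.7582)*max(|-4.7582| - 3.63, 0) = -1.1282
prox(-1.0056) = sign(-1.0056)*max(|-1.0056| - 3.63, 0) = 0.0
prox(-5.9374) = sign(-5.9374)*max(|-5.9374| - 3.63, 0) = -2.3074
prox(x) = [4.0062, -1.1282, 0.0, -2.3074]
||prox(x)||_1 = 4.0062 + 1.1282 + 0.0 + 2.3074 = 7.4418


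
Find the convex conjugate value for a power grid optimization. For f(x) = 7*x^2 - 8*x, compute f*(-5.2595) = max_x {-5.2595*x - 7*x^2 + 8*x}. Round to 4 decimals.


f*(y) = sup_x {y*x - a*x^2 - b*x} = sup_x {(y-b)*x - a*x^2}
FOC: (y - b) - 2a*x = 0 => x* = (y - b)/(2a)
x* = (-5.2595 + 8)/(2*7) = 0.1958
f*(-5.2595) = (y-b)^2/(4a) = (-5.2595 + 8)^2/(4*7)
= 7.5103/28 = 0.2682


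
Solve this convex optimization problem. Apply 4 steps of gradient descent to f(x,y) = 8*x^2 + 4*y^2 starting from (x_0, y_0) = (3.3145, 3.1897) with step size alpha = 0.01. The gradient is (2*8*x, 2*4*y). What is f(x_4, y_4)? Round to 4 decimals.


Gradient descent on f(x,y) = 8*x^2 + 4*y^2.
Starting point: (3.3145, 3.1897), alpha = 0.01
Step 1: grad_x = 2*8*3.3145 = 53.032, grad_y = 2*4*3.1897 = 25.5176
  x_1 = 3.3145 - 0.01*53.032 = 2.7842
  y_1 = 3.1897 - 0.01*25.5176 = 2.9345
Step 2: grad_x = 2*8*2.7842 = 44.5469, grad_y = 2*4*2.9345 = 23.4762
  x_2 = 2.7842 - 0.01*44.5469 = 2.3387
  y_2 = 2.9345 - 0.01*23.4762 = 2.6998
Step 3: grad_x = 2*8*2.3387 = 37.4194, grad_y = 2*4*2.6998 = 21.5981
  x_3 = 2.3387 - 0.01*37.4194 = 1.9645
  y_3 = 2.6998 - 0.01*21.5981 = 2.4838
Step 4: grad_x = 2*8*1.9645 = 31.4323, grad_y = 2*4*2.4838 = 19.8702
  x_4 = 1.9645 - 0.01*31.4323 = 1.6502
  y_4 = 2.4838 - 0.01*19.8702 = 2.2851
f(1.6502, 2.2851) = 8*1.6502^2 + 4*2.2851^2 = 42.6715


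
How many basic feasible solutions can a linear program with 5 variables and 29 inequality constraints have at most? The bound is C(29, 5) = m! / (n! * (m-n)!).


Each vertex corresponds to some choice of n active constraints out of m, so the number of vertices is at most C(m, n) = m! / (n!(m-n)!).
m = 29, n = 5
Numerator: 29 * 28 * 27 * 26 * 25
Denominator: 5! = 120
C(29, 5) = 118755


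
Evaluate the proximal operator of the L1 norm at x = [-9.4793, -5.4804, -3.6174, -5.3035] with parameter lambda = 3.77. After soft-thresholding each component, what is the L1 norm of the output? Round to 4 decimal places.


Soft-thresholding with lambda = 3.77:
prox(-9.4793) = sign(-9.4793)*max(|-9.4793| - 3.77, 0) = -5.7093
prox(-5.4804) = sign(-5.4804)*max(|-5.4804| - 3.77, 0) = -1.7104
prox(-3.6174) = sign(-3.6174)*max(|-3.6174| - 3.77, 0) = 0.0
prox(-5.3035) = sign(-5.3035)*max(|-5.3035| - 3.77, 0) = -1.5335
prox(x) = [-5.7093, -1.7104, 0.0, -1.5335]
||prox(x)||_1 = 5.7093 + 1.7104 + 0.0 + 1.5335 = 8.9532


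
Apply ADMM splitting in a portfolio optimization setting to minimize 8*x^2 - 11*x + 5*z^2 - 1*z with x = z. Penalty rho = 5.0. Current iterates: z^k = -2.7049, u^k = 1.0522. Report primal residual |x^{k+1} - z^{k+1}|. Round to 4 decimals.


ADMM iteration with rho = 5.0, z^k = -2.7049, u^k = 1.0522
Step 1: x-update.
Minimize 8*x^2 - 11*x + (5.0/2)*(x + 2.7049 + 1.0522)^2
FOC: (2*8 + 5.0)*x = 11 + 5.0*(-2.7049 - 1.0522)
x^{k+1} = -0.3707
Step 2: z-update.
Minimize 5*z^2 - 1*z + (5.0/2)*(-0.3707 - z + 1.0522)^2
FOC: (2*5 + 5.0)*z = 1 + 5.0*(-0.3707 + 1.0522)
z^{k+1} = 0.2938
Step 3: u-update.
u^{k+1} = 1.0522 - 0.3707 - 0.2938 = 0.3876
Step 4: Primal residual = |-0.3707 - 0.2938| = 0.6646


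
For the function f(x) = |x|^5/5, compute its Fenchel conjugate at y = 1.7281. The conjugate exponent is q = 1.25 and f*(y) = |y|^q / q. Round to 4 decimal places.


The conjugate exponent q satisfies 1/p + 1/q = 1.
p = 5, so q = 5/(5 - 1) = 1.25
|y|^q = 1.7281^1.25 = 1.9813
f*(1.7281) = 1.9813 / 1.25 = 1.5851


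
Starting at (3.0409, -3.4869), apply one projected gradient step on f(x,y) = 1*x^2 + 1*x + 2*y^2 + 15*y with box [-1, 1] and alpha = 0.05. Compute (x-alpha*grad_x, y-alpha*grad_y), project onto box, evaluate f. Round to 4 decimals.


Step 1: Compute gradient at (3.0409, -3.4869).
grad_x = 2*1*3.0409 + 1 = 7.0818
grad_y = 2*2*-3.4869 + 15 = 1.0524
Step 2: Gradient step.
x_raw = 3.0409 - 0.05*7.0818 = 2.6868
y_raw = -3.4869 - 0.05*1.0524 = -3.5395
Step 3: Project onto [-1, 1].
x_proj = clip(2.6868) = 1.0
y_proj = clip(-3.5395) = -1.0
Step 4: Evaluate f.
f(1.0, -1.0) = -11.0


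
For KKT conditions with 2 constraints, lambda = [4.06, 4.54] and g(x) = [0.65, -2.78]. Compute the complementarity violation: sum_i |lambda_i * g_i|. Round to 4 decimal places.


KKT complementary slackness check:
lambda_1 * g_1 = 4.06 * 0.65 = 2.639
lambda_2 * g_2 = 4.54 * -2.78 = -12.6212
Total violation = 2.639 + 12.6212 = 15.2602


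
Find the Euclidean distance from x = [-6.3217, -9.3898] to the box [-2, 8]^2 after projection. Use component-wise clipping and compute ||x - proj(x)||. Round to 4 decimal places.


Project each component onto [-2, 8].
clip(-6.3217) = -2.0, clip(-9.3898) = -2.0
Projection = [-2.0, -2.0]
Squared diffs: [18.6771, 54.6091]
Distance = sqrt(73.2862) = 8.5607


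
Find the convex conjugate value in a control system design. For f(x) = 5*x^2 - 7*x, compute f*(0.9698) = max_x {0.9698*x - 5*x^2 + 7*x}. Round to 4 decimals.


f*(y) = sup_x {y*x - a*x^2 - b*x} = sup_x {(y-b)*x - a*x^2}
FOC: (y - b) - 2a*x = 0 => x* = (y - b)/(2a)
x* = (0.9698 + 7)/(2*5) = 0.797
f*(0.9698) = (y-b)^2/(4a) = (0.9698 + 7)^2/(4*5)
= 63.5177/20 = 3.1759


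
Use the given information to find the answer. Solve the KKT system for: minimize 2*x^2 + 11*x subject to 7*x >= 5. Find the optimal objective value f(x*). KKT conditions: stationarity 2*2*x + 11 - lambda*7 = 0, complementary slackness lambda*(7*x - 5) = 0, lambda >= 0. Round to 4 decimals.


Step 1: Try lambda = 0 (constraint inactive).
x_unc = -11/(2*2) = -2.75
Check: 7*-2.75 = -19.25 < 5 -- violated!
Step 2: Constraint must be active: 7*x = 5
x* = 5/7 = 0.7143 (rounded; the exact value 5/7 is used below)
lambda = (2*2*(5/7) + 11)/7 = 1.9796
Step 3: Compute optimal value.
f(x*) = 2*(5/7)^2 + 11*(5/7) = 8.8776


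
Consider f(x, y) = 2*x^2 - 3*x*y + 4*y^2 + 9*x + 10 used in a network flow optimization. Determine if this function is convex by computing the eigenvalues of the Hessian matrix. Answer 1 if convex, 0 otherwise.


The Hessian of f(x,y) = 2*x^2 - 3*x*y + 4*y^2 + 9*x + 10 is:
H = [[4, -3], [-3, 8]]
Trace = 4 + 8 = 12
Determinant = 4*8 - (-3)^2 = 23
Discriminant = (12)^2 - 4*23 = 52.0
Eigenvalues: lambda_1 = 2.3944, lambda_2 = 9.6056
The function is convex.

1


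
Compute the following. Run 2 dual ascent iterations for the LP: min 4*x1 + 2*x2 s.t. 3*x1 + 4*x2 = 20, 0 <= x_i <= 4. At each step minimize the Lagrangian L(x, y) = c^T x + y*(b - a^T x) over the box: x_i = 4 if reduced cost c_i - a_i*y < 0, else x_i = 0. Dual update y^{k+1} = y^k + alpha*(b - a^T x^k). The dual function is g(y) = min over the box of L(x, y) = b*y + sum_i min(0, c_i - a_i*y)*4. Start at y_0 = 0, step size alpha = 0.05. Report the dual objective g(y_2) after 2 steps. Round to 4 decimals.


Dual ascent for LP: min 4*x1 + 2*x2, 3*x1 + 4*x2 = 20, 0 <= x_i <= 4
Step 1: y^k = 0.0, reduced costs: (4.0, 2.0)
  x^k = (0.0, 0.0), subgradient = b - a^T x = 20.0
  y^{k+1} = 0.0 + 0.05*20.0 = 1.0
Step 2: y^k = 1.0, reduced costs: (1.0, -2.0)
  x^k = (0.0, 4.0), subgradient = b - a^T x = 4.0
  y^{k+1} = 1.0 + 0.05*4.0 = 1.2
Dual objective at y_2 = 1.2: reduced costs (0.4, -2.8), box minimizer x = (0.0, 4.0)
g(y_2) = b*y + (c1 - a1*y)*x1 + (c2 - a2*y)*x2 = 20*1.2 + 0.4*0.0 + (-2.8)*4.0 = 24.0 + 0.0 - 11.2 = 12.8


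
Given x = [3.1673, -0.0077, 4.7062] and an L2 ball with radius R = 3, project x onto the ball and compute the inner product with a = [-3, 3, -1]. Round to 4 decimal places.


Step 1: Compute ||x|| (intermediates to 6 decimals).
||x|| = sqrt(3.1673^2 + (-0.0077)^2 + 4.7062^2) = 5.672757
Step 2: Project.
Since ||x|| > R, scale = R/||x|| = 3/5.672757 = 0.528843, proj(x) = scale * x
proj(x) = [1.675004, -0.004072, 2.488841]
Step 3: Dot product.
a^T * proj(x) = -3*1.675004 + 3*(-0.004072) - 1*2.488841 = -7.5261


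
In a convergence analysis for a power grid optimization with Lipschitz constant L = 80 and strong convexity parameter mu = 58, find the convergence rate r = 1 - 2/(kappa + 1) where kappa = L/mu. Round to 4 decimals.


Step 1: Compute the condition number.
kappa = L/mu = 80/58 = 1.3793
Step 2: Compute the convergence rate.
r = 1 - 2/(kappa + 1) = 1 - 2*mu/(L + mu) = (L - mu)/(L + mu) = 22/138 = 0.1594


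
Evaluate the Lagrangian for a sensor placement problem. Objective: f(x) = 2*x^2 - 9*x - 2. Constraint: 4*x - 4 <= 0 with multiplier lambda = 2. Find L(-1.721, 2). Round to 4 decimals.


Step 1: Evaluate f(x).
f(-1.721) = 2*(-1.721)^2 - 9*(-1.721) - 2 = 19.4127
Step 2: Evaluate g(x).
g(-1.721) = 4*-1.721 - 4 = -10.884
Step 3: Compute Lagrangian.
L = 19.4127 + 2*-10.884 = -2.3553


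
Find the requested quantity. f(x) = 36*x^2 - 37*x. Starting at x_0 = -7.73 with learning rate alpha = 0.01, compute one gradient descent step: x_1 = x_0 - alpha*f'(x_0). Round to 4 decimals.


We compute the gradient at x_0 and apply the update.
f'(x) = 72*x - 37
f'(-7.73) = 72*-7.73 - 37 = -593.56
x_1 = -7.73 - 0.01*-593.56 = -1.7944


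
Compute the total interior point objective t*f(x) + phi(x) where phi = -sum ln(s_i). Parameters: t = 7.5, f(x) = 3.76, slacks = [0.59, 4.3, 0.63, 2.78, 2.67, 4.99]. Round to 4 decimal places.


Step 1: Compute log-barrier.
ln values: [-0.5276, 1.4586, -0.462, 1.0225, 0.9821, 1.6074]
phi = -(-0.5276 + 1.4586 - 0.462 + 1.0225 + 0.9821 + 1.6074) = -4.0809
Step 2: Compute augmented objective.
t*f(x) = 7.5*3.76 = 28.2
Total = 28.2 - 4.0809 = 24.1191


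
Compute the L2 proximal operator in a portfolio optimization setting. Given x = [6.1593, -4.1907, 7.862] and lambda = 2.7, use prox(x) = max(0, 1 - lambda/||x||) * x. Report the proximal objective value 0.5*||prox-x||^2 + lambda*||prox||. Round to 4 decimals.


Step 1: Compute ||x||.
||x|| = 10.831
Step 2: Compute scaling factor.
scale = max(0, 1 - 2.7/10.831) = 0.7507
Step 3: prox(x) = [4.6239, -3.146, 5.9021]
||prox(x)|| = 8.131
Step 4: Proximal objective.
0.5*||prox-x||^2 = 3.645
lambda*||prox|| = 21.9537
Total = 25.5986


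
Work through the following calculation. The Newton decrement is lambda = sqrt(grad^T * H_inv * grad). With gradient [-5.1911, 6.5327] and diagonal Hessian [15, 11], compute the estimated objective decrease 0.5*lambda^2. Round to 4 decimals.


Step 1: H is diagonal, so H^(-1) * g = [-0.3461, 0.5939].
Step 2: g^T H^(-1) g = sum_i g_i^2 / H_ii
  = (-5.1911)^2/15 + (6.5327)^2/11
  = 1.7965 + 3.8797 = 5.6762
Step 3: Objective decrease = 0.5 * g^T H^(-1) g = 2.8381


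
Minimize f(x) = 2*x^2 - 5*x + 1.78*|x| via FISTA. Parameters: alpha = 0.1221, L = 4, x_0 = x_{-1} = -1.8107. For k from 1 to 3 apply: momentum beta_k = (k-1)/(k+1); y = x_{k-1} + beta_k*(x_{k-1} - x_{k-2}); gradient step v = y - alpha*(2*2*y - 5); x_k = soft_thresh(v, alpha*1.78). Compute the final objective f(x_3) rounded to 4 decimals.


FISTA on f(x) = 2*x^2 - 5*x + 1.78*|x|
L = 4, alpha = 0.1221
Iteration 1: beta = 0.0, y = -1.8107 + 0.0*(-1.8107 + 1.8107) = -1.8107
  grad(y) = -12.2428, v = y - alpha*grad = -0.3159
  prox(v) = soft_thresh(-0.3159, 0.2173) = -0.0985
Iteration 2: beta = 0.3333, y = -0.0985 + 0.3333*(-0.0985 + 1.8107) = 0.4722
  grad(y) = -3.1112, v = y - alpha*grad = 0.8521
  prox(v) = soft_thresh(0.8521, 0.2173) = 0.6347
Iteration 3: beta = 0.5, y = 0.6347 + 0.5*(0.6347 + 0.0985) = 1.0014
  grad(y) = -0.9945, v = y - alpha*grad = 1.1228
  prox(v) = soft_thresh(1.1228, 0.2173) = 0.9055
f(x_3) = 2*0.9055^2 - 5*0.9055 + 1.78*|0.9055| = -1.2759


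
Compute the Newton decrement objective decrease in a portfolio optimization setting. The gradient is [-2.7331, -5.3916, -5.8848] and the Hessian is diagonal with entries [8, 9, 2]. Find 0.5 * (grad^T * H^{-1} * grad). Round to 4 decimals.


Step 1: H is diagonal, so H^(-1) * g = [-0.3416, -0.5991, -2.9424].
Step 2: g^T H^(-1) g = sum_i g_i^2 / H_ii
  = (-2.7331)^2/8 + (-5.3916)^2/9 + (-5.8848)^2/2
  = 0.9337 + 3.2299 + 17.3154 = 21.4791
Step 3: Objective decrease = 0.5 * g^T H^(-1) g = 10.7395


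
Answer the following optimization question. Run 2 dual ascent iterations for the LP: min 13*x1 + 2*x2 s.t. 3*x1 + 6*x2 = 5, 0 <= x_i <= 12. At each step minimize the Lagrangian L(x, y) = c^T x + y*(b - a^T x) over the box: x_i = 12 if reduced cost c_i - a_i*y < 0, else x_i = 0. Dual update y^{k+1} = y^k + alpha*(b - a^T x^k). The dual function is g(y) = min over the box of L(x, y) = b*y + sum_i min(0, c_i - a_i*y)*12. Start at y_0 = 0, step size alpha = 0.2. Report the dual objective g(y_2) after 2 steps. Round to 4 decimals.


Dual ascent for LP: min 13*x1 + 2*x2, 3*x1 + 6*x2 = 5, 0 <= x_i <= 12
Step 1: y^k = 0.0, reduced costs: (13.0, 2.0)
  x^k = (0.0, 0.0), subgradient = b - a^T x = 5.0
  y^{k+1} = 0.0 + 0.2*5.0 = 1.0
Step 2: y^k = 1.0, reduced costs: (10.0, -4.0)
  x^k = (0.0, 12.0), subgradient = b - a^T x = -67.0
  y^{k+1} = 1.0 + 0.2*-67.0 = -12.4
Dual objective at y_2 = -12.4: reduced costs (50.2, 76.4), box minimizer x = (0.0, 0.0)
g(y_2) = b*y + (c1 - a1*y)*x1 + (c2 - a2*y)*x2 = 5*(-12.4) + 50.2*0.0 + 76.4*0.0 = -62.0 + 0.0 + 0.0 = -62.0


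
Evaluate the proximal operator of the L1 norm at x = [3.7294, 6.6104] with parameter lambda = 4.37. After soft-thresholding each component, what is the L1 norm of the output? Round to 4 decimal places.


Soft-thresholding with lambda = 4.37:
prox(3.7294) = sign(3.7294)*max(|3.7294| - 4.37, 0) = 0.0
prox(6.6104) = sign(6.6104)*max(|6.6104| - 4.37, 0) = 2.2404
prox(x) = [0.0, 2.2404]
||prox(x)||_1 = 0.0 + 2.2404 = 2.2404


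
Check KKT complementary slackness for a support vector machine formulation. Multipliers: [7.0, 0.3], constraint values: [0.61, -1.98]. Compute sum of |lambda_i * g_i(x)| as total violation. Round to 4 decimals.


KKT complementary slackness check:
lambda_1 * g_1 = 7.0 * 0.61 = 4.27
lambda_2 * g_2 = 0.3 * -1.98 = -0.594
Total violation = 4.27 + 0.594 = 4.864


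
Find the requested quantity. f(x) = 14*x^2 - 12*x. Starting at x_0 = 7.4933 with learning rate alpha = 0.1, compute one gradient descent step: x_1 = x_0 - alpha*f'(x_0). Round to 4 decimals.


We compute the gradient at x_0 and apply the update.
f'(x) = 28*x - 12
f'(7.4933) = 28*7.4933 - 12 = 197.8124
x_1 = 7.4933 - 0.1*197.8124 = -12.2879


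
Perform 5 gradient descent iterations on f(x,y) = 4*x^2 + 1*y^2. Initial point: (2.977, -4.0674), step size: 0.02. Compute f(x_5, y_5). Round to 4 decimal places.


Gradient descent on f(x,y) = 4*x^2 + 1*y^2.
Starting point: (2.977, -4.0674), alpha = 0.02
Step 1: grad_x = 2*4*2.977 = 23.816, grad_y = 2*1*-4.0674 = -8.1348
  x_1 = 2.977 - 0.02*23.816 = 2.5007
  y_1 = -4.0674 - 0.02*-8.1348 = -3.9047
Step 2: grad_x = 2*4*2.5007 = 20.0054, grad_y = 2*1*-3.9047 = -7.8094
  x_2 = 2.5007 - 0.02*20.0054 = 2.1006
  y_2 = -3.9047 - 0.02*-7.8094 = -3.7485
Step 3: grad_x = 2*4*2.1006 = 16.8046, grad_y = 2*1*-3.7485 = -7.497
  x_3 = 2.1006 - 0.02*16.8046 = 1.7645
  y_3 = -3.7485 - 0.02*-7.497 = -3.5986
Step 4: grad_x = 2*4*1.7645 = 14.1158, grad_y = 2*1*-3.5986 = -7.1972
  x_4 = 1.7645 - 0.02*14.1158 = 1.4822
  y_4 = -3.5986 - 0.02*-7.1972 = -3.4546
Step 5: grad_x = 2*4*1.4822 = 11.8573, grad_y = 2*1*-3.4546 = -6.9093
  x_5 = 1.4822 - 0.02*11.8573 = 1.245
  y_5 = -3.4546 - 0.02*-6.9093 = -3.3164
f(1.245, -3.3164) = 4*1.245^2 + 1*(-3.3164)^2 = 17.1991


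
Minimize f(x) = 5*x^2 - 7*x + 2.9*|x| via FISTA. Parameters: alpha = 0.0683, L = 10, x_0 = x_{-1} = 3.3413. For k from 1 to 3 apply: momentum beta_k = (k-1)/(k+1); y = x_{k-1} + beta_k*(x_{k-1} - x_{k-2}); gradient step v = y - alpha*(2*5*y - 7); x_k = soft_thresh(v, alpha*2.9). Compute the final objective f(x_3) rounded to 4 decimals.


FISTA on f(x) = 5*x^2 - 7*x + 2.9*|x|
L = 10, alpha = 0.0683
Iteration 1: beta = 0.0, y = 3.3413 + 0.0*(3.3413 - 3.3413) = 3.3413
  grad(y) = 26.413, v = y - alpha*grad = 1.5373
  prox(v) = soft_thresh(1.5373, 0.1981) = 1.3392
Iteration 2: beta = 0.3333, y = 1.3392 + 0.3333*(1.3392 - 3.3413) = 0.6719
  grad(y) = -0.2814, v = y - alpha*grad = 0.6911
  prox(v) = soft_thresh(0.6911, 0.1981) = 0.493
Iteration 3: beta = 0.5, y = 0.493 + 0.5*(0.493 - 1.3392) = 0.0699
  grad(y) = -6.301, v = y - alpha*grad = 0.5003
  prox(v) = soft_thresh(0.5003, 0.1981) = 0.3022
f(x_3) = 5*0.3022^2 - 7*0.3022 + 2.9*|0.3022| = -0.7824


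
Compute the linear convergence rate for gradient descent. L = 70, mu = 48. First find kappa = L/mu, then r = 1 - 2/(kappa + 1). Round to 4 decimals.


Step 1: Compute the condition number.
kappa = L/mu = 70/48 = 1.4583
Step 2: Compute the convergence rate.
r = 1 - 2/(kappa + 1) = 1 - 2*mu/(L + mu) = (L - mu)/(L + mu) = 22/118 = 0.1864


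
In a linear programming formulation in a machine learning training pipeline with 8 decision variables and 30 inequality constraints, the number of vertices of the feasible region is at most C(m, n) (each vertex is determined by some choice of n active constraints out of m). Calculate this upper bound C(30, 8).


Each vertex corresponds to some choice of n active constraints out of m, so the number of vertices is at most C(m, n) = m! / (n!(m-n)!).
m = 30, n = 8
Numerator: 30 * 29 * 28 * 27 * 26 * 25 * 24 * 23
Denominator: 8! = 40320
C(30, 8) = 5852925


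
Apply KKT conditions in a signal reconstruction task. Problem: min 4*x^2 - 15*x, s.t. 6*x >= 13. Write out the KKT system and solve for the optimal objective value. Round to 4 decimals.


Step 1: Try lambda = 0 (constraint inactive).
x_unc = 15/(2*4) = 1.875
Check: 6*1.875 = 11.25 < 13 -- violated!
Step 2: Constraint must be active: 6*x = 13
x* = 13/6 = 2.1667 (rounded; the exact value 13/6 is used below)
lambda = (2*4*(13/6) - 15)/6 = 0.3889
Step 3: Compute optimal value.
f(x*) = 4*(13/6)^2 - 15*(13/6) = -13.7222


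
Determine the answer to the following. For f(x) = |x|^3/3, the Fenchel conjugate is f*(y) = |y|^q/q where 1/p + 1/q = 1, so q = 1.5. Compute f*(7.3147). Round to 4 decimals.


The conjugate exponent q satisfies 1/p + 1/q = 1.
p = 3, so q = 3/(3 - 1) = 1.5
|y|^q = 7.3147^1.5 = 19.7831
f*(7.3147) = 19.7831 / 1.5 = 13.1887


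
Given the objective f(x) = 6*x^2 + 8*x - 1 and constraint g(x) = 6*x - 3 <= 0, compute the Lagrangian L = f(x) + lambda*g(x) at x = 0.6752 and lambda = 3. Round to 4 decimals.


Step 1: Evaluate f(x).
f(0.6752) = 6*0.6752^2 + 8*0.6752 - 1 = 7.137
Step 2: Evaluate g(x).
g(0.6752) = 6*0.6752 - 3 = 1.0512
Step 3: Compute Lagrangian.
L = 7.137 + 3*1.0512 = 10.2906


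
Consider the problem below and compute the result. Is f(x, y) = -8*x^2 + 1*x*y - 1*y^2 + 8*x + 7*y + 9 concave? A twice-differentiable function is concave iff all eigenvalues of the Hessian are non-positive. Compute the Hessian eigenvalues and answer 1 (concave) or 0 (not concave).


The Hessian of f(x,y) = -8*x^2 + 1*x*y - 1*y^2 + 8*x + 7*y + 9 is:
H = [[-16, 1], [1, -2]]
Trace = -16 - 2 = -18
Determinant = -16*-2 - (1)^2 = 31
Discriminant = (-18)^2 - 4*31 = 200.0
Eigenvalues: lambda_1 = -16.0711, lambda_2 = -1.9289
The function is concave.

1


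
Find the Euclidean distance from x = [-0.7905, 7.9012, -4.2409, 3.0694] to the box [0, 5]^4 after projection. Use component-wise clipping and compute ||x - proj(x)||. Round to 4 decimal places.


Project each component onto [0, 5].
clip(-0.7905) = 0.0, clip(7.9012) = 5.0, clip(-4.2409) = 0.0, clip(3.0694) = 3.0694
Projection = [0.0, 5.0, 0.0, 3.0694]
Squared diffs: [0.6249, 8.417, 17.9852, 0.0]
Distance = sqrt(27.0271) = 5.1988


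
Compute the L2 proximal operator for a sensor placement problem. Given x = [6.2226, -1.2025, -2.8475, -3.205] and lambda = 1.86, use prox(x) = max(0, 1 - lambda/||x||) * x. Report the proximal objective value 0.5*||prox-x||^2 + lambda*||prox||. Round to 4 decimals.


Step 1: Compute ||x||.
||x|| = 7.6516
Step 2: Compute scaling factor.
scale = max(0, 1 - 1.86/7.6516) = 0.7569
Step 3: prox(x) = [4.71, -0.9102, -2.1553, -2.4259]
||prox(x)|| = 5.7916
Step 4: Proximal objective.
0.5*||prox-x||^2 = 1.7298
lambda*||prox|| = 10.7724
Total = 12.5022


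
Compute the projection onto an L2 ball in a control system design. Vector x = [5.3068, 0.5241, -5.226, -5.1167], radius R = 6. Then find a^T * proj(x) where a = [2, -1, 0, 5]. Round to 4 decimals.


Step 1: Compute ||x|| (intermediates to 6 decimals).
||x|| = sqrt(5.3068^2 + 0.5241^2 + (-5.226)^2 + (-5.1167)^2) = 9.051436
Step 2: Project.
Since ||x|| > R, scale = R/||x|| = 6/9.051436 = 0.662878, proj(x) = scale * x
proj(x) = [3.517761, 0.347414, -3.4642, -3.391748]
Step 3: Dot product.
a^T * proj(x) = 2*3.517761 - 1*0.347414 + 0*(-3.4642) + 5*(-3.391748) = -10.2706


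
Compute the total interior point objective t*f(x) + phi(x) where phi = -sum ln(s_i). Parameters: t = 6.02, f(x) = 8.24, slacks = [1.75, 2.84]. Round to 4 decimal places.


Step 1: Compute log-barrier.
ln values: [0.5596, 1.0438]
phi = -(0.5596 + 1.0438) = -1.6034
Step 2: Compute augmented objective.
t*f(x) = 6.02*8.24 = 49.6048
Total = 49.6048 - 1.6034 = 48.0014


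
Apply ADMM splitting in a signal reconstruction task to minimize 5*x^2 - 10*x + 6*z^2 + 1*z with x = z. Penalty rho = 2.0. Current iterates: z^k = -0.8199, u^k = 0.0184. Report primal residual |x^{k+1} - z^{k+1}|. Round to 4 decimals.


ADMM iteration with rho = 2.0, z^k = -0.8199, u^k = 0.0184
Step 1: x-update.
Minimize 5*x^2 - 10*x + (2.0/2)*(x + 0.8199 + 0.0184)^2
FOC: (2*5 + 2.0)*x = 10 + 2.0*(-0.8199 - 0.0184)
x^{k+1} = 0.6936
Step 2: z-update.
Minimize 6*z^2 + 1*z + (2.0/2)*(0.6936 - z + 0.0184)^2
FOC: (2*6 + 2.0)*z = -1 + 2.0*(0.6936 + 0.0184)
z^{k+1} = 0.0303
Step 3: u-update.
u^{k+1} = 0.0184 + 0.6936 - 0.0303 = 0.6817
Step 4: Primal residual = |0.6936 - 0.0303| = 0.6633


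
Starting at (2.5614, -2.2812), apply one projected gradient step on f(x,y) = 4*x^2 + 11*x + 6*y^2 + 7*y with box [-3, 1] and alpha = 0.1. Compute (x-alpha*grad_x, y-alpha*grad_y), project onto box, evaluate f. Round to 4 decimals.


Step 1: Compute gradient at (2.5614, -2.2812).
grad_x = 2*4*2.5614 + 11 = 31.4912
grad_y = 2*6*-2.2812 + 7 = -20.3744
Step 2: Gradient step.
x_raw = 2.5614 - 0.1*31.4912 = -0.5877
y_raw = -2.2812 - 0.1*-20.3744 = -0.2438
Step 3: Project onto [-3, 1].
x_proj = clip(-0.5877) = -0.5877
y_proj = clip(-0.2438) = -0.2438
Step 4: Evaluate f.
f(-0.5877, -0.2438) = -6.4331


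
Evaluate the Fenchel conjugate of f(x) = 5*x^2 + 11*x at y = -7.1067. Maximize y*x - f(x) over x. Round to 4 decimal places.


f*(y) = sup_x {y*x - a*x^2 - b*x} = sup_x {(y-b)*x - a*x^2}
FOC: (y - b) - 2a*x = 0 => x* = (y - b)/(2a)
x* = (-7.1067 - 11)/(2*5) = -1.8107
f*(-7.1067) = (y-b)^2/(4a) = (-7.1067 - 11)^2/(4*5)
= 327.8526/20 = 16.3926


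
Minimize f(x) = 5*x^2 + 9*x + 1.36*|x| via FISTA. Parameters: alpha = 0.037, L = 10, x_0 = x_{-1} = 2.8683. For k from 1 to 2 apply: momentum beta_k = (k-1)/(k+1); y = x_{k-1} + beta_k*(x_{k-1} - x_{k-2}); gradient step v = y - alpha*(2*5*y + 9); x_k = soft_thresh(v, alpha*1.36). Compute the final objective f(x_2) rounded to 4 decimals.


FISTA on f(x) = 5*x^2 + 9*x + 1.36*|x|
L = 10, alpha = 0.037
Iteration 1: beta = 0.0, y = 2.8683 + 0.0*(2.8683 - 2.8683) = 2.8683
  grad(y) = 37.683, v = y - alpha*grad = 1.474
  prox(v) = soft_thresh(1.474, 0.0503) = 1.4237
Iteration 2: beta = 0.3333, y = 1.4237 + 0.3333*(1.4237 - 2.8683) = 0.9422
  grad(y) = 18.4218, v = y - alpha*grad = 0.2606
  prox(v) = soft_thresh(0.2606, 0.0503) = 0.2103
f(x_2) = 5*0.2103^2 + 9*0.2103 + 1.36*|0.2103| = 2.3992


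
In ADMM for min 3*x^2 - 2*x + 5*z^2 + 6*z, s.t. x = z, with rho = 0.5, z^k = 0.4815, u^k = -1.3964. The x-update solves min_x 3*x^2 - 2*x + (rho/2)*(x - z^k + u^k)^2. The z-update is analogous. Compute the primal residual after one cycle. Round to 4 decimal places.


ADMM iteration with rho = 0.5, z^k = 0.4815, u^k = -1.3964
Step 1: x-update.
Minimize 3*x^2 - 2*x + (0.5/2)*(x - 0.4815 - 1.3964)^2
FOC: (2*3 + 0.5)*x = 2 + 0.5*(0.4815 + 1.3964)
x^{k+1} = 0.4521
Step 2: z-update.
Minimize 5*z^2 + 6*z + (0.5/2)*(0.4521 - z - 1.3964)^2
FOC: (2*5 + 0.5)*z = -6 + 0.5*(0.4521 - 1.3964)
z^{k+1} = -0.6164
Step 3: u-update.
u^{k+1} = -1.3964 + 0.4521 + 0.6164 = -0.3279
Step 4: Primal residual = |0.4521 + 0.6164| = 1.0685


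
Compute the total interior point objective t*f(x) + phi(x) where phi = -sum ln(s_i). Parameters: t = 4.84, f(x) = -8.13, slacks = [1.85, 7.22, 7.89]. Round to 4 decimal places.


Step 1: Compute log-barrier.
ln values: [0.6152, 1.9769, 2.0656]
phi = -(0.6152 + 1.9769 + 2.0656) = -4.6576
Step 2: Compute augmented objective.
t*f(x) = 4.84*-8.13 = -39.3492
Total = -39.3492 - 4.6576 = -44.0068


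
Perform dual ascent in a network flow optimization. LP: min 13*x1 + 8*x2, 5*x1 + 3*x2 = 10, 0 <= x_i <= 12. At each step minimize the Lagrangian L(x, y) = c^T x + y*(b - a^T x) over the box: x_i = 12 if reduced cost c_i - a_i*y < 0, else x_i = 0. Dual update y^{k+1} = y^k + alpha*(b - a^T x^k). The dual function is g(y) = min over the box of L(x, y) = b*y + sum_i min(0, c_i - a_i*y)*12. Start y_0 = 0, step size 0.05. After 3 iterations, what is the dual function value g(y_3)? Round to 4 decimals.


Dual ascent for LP: min 13*x1 + 8*x2, 5*x1 + 3*x2 = 10, 0 <= x_i <= 12
Step 1: y^k = 0.0, reduced costs: (13.0, 8.0)
  x^k = (0.0, 0.0), subgradient = b - a^T x = 10.0
  y^{k+1} = 0.0 + 0.05*10.0 = 0.5
Step 2: y^k = 0.5, reduced costs: (10.5, 6.5)
  x^k = (0.0, 0.0), subgradient = b - a^T x = 10.0
  y^{k+1} = 0.5 + 0.05*10.0 = 1.0
Step 3: y^k = 1.0, reduced costs: (8.0, 5.0)
  x^k = (0.0, 0.0), subgradient = b - a^T x = 10.0
  y^{k+1} = 1.0 + 0.05*10.0 = 1.5
Dual objective at y_3 = 1.5: reduced costs (5.5, 3.5), box minimizer x = (0.0, 0.0)
g(y_3) = b*y + (c1 - a1*y)*x1 + (c2 - a2*y)*x2 = 10*1.5 + 5.5*0.0 + 3.5*0.0 = 15.0 + 0.0 + 0.0 = 15.0


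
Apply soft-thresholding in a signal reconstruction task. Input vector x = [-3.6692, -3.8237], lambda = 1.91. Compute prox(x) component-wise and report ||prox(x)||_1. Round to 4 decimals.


Soft-thresholding with lambda = 1.91:
prox(-3.6692) = sign(-3.6692)*max(|-3.6692| - 1.91, 0) = -1.7592
prox(-3.8237) = sign(-3.8237)*max(|-3.8237| - 1.91, 0) = -1.9137
prox(x) = [-1.7592, -1.9137]
||prox(x)||_1 = 1.7592 + 1.9137 = 3.6729


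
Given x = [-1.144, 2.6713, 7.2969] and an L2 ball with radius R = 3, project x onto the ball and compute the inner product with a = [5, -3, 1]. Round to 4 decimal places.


Step 1: Compute ||x|| (intermediates to 6 decimals).
||x|| = sqrt((-1.144)^2 + 2.6713^2 + 7.2969^2) = 7.854255
Step 2: Project.
Since ||x|| > R, scale = R/||x|| = 3/7.854255 = 0.381959, proj(x) = scale * x
proj(x) = [-0.436961, 1.020327, 2.787117]
Step 3: Dot product.
a^T * proj(x) = 5*(-0.436961) - 3*1.020327 + 1*2.787117 = -2.4587


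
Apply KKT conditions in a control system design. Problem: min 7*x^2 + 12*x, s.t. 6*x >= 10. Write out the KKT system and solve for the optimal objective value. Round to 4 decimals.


Step 1: Try lambda = 0 (constraint inactive).
x_unc = -12/(2*7) = -0.8571
Check: 6*-0.8571 = -5.1426 < 10 -- violated!
Step 2: Constraint must be active: 6*x = 10
x* = 10/6 = 5/3 = 1.6667 (rounded; the exact value 5/3 is used below)
lambda = (2*7*(5/3) + 12)/6 = 5.8889
Step 3: Compute optimal value.
f(x*) = 7*(5/3)^2 + 12*(5/3) = 39.4444


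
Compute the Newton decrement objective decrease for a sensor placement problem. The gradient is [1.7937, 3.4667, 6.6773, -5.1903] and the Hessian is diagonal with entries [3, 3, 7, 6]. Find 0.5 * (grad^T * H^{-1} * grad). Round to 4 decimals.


Step 1: H is diagonal, so H^(-1) * g = [0.5979, 1.1556, 0.9539, -0.8651].
Step 2: g^T H^(-1) g = sum_i g_i^2 / H_ii
  = (1.7937)^2/3 + (3.4667)^2/3 + (6.6773)^2/7 + (-5.1903)^2/6
  = 1.0725 + 4.006 + 6.3695 + 4.4899 = 15.9378
Step 3: Objective decrease = 0.5 * g^T H^(-1) g = 7.9689


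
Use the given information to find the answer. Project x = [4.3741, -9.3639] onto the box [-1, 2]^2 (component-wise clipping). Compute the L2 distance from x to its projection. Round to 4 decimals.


Project each component onto [-1, 2].
clip(4.3741) = 2.0, clip(-9.3639) = -1.0
Projection = [2.0, -1.0]
Squared diffs: [5.6364, 69.9548]
Distance = sqrt(75.5912) = 8.6943


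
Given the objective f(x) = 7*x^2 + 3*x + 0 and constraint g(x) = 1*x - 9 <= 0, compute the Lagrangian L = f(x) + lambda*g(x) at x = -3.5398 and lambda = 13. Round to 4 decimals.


Step 1: Evaluate f(x).
f(-3.5398) = 7*(-3.5398)^2 + 3*(-3.5398) + 0 = 77.0919
Step 2: Evaluate g(x).
g(-3.5398) = 1*-3.5398 - 9 = -12.5398
Step 3: Compute Lagrangian.
L = 77.0919 + 13*-12.5398 = -85.9255


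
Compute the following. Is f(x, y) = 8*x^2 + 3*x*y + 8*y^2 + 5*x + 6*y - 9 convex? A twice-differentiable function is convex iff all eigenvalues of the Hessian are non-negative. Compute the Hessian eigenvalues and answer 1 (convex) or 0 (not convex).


The Hessian of f(x,y) = 8*x^2 + 3*x*y + 8*y^2 + 5*x + 6*y - 9 is:
H = [[16, 3], [3, 16]]
Trace = 16 + 16 = 32
Determinant = 16*16 - (3)^2 = 247
Discriminant = (32)^2 - 4*247 = 36.0
Eigenvalues: lambda_1 = 13.0, lambda_2 = 19.0
The function is convex.

1
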